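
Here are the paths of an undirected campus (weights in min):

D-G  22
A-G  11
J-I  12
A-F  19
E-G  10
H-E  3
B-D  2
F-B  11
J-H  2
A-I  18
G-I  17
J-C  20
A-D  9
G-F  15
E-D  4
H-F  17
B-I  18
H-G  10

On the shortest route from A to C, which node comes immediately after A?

Candidate routes:
A → G → H → J → C: 11+10+2+20 = 43
A → D → E → H → J → C: 9+4+3+2+20 = 38
The minimum is 38 min via A → D → E → H → J → C.
So from A the first move is to D.

D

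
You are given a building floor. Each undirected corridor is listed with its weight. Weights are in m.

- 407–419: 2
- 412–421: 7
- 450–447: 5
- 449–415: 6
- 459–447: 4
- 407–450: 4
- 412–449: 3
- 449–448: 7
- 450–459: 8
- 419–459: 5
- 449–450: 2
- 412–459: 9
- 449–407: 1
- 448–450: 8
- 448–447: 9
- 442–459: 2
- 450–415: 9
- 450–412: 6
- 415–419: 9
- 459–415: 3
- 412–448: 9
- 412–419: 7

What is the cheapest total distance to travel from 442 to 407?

Enumerating some paths:
442–459–415–449–407: 2+3+6+1 = 12
442–459–419–407: 2+5+2 = 9
442–459–450–449–407: 2+8+2+1 = 13
The minimum is 9 m via 442–459–419–407.

9 m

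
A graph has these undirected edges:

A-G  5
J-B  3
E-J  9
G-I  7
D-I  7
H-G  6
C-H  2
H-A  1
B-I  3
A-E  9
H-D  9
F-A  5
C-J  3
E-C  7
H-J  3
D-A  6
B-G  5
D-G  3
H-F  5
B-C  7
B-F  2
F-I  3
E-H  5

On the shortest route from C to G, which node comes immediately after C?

Enumerating some paths:
C–H–G: 2+6 = 8
C–H–A–D–G: 2+1+6+3 = 12
C–J–B–G: 3+3+5 = 11
The minimum is 8 via C–H–G.
So from C the first move is to H.

H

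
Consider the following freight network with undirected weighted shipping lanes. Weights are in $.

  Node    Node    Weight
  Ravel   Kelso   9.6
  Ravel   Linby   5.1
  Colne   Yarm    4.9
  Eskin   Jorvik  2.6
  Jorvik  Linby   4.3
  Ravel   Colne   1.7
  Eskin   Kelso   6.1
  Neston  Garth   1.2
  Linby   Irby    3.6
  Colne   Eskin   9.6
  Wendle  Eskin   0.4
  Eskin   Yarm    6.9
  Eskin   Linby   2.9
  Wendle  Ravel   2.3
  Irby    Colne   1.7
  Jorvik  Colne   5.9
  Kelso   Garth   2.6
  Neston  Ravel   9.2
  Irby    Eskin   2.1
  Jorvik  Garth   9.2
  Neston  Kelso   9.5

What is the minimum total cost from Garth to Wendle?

$9.1

Settle nodes by increasing distance from Garth:
Garth: 0
Neston: 1.2  (via Garth)
Kelso: 2.6  (via Garth)
Eskin: 8.7  (via Kelso)
Wendle: 9.1  (via Eskin)
Shortest route: Garth → Kelso → Eskin → Wendle = $9.1.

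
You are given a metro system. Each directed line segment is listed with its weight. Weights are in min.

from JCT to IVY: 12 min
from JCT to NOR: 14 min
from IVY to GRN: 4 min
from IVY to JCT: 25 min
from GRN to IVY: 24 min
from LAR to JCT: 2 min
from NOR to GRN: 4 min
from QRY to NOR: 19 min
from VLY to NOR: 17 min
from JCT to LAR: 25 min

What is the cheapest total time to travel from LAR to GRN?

18 min

Candidate routes:
LAR - JCT - NOR - GRN: 2+14+4 = 20
LAR - JCT - IVY - GRN: 2+12+4 = 18
Cheapest is LAR - JCT - IVY - GRN at 18 min.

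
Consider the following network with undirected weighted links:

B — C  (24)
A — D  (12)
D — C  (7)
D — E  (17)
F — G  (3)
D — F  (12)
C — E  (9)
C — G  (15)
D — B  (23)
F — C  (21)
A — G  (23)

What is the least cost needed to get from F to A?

24

Settle nodes by increasing distance from F:
F: 0
G: 3  (via F)
D: 12  (via F)
C: 18  (via G)
A: 24  (via D)
Shortest route: F → D → A = 24.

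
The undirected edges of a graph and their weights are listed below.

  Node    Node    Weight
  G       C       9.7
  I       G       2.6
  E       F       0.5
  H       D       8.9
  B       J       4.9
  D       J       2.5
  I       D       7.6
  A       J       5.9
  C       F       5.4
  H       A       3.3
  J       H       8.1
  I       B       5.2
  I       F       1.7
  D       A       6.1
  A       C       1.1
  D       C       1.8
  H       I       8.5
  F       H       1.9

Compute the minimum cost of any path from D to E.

7.7

Enumerating some paths:
D–C–F–E: 1.8+5.4+0.5 = 7.7
D–I–F–E: 7.6+1.7+0.5 = 9.8
D–H–F–E: 8.9+1.9+0.5 = 11.3
D–C–A–H–F–E: 1.8+1.1+3.3+1.9+0.5 = 8.6
The minimum is 7.7 via D–C–F–E.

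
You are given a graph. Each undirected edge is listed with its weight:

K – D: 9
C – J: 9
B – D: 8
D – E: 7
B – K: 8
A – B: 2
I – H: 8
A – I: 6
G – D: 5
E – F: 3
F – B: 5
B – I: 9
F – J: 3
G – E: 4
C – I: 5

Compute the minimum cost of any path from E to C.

15

Settle nodes by increasing distance from E:
E: 0
F: 3  (via E)
G: 4  (via E)
J: 6  (via F)
D: 7  (via E)
B: 8  (via F)
A: 10  (via B)
C: 15  (via J)
Shortest route: E → F → J → C = 15.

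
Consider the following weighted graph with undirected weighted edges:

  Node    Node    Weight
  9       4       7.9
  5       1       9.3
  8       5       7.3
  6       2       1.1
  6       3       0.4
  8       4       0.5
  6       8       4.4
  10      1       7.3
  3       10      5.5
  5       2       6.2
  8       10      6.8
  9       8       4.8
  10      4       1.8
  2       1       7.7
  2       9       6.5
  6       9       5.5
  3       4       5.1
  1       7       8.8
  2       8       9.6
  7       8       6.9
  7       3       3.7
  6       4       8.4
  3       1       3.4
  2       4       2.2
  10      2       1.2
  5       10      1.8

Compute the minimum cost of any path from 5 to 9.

Enumerating some paths:
5 → 10 → 2 → 6 → 9: 1.8+1.2+1.1+5.5 = 9.6
5 → 10 → 2 → 9: 1.8+1.2+6.5 = 9.5
5 → 10 → 4 → 8 → 9: 1.8+1.8+0.5+4.8 = 8.9
5 → 10 → 2 → 4 → 8 → 9: 1.8+1.2+2.2+0.5+4.8 = 10.5
Cheapest is 5 → 10 → 4 → 8 → 9 at 8.9.

8.9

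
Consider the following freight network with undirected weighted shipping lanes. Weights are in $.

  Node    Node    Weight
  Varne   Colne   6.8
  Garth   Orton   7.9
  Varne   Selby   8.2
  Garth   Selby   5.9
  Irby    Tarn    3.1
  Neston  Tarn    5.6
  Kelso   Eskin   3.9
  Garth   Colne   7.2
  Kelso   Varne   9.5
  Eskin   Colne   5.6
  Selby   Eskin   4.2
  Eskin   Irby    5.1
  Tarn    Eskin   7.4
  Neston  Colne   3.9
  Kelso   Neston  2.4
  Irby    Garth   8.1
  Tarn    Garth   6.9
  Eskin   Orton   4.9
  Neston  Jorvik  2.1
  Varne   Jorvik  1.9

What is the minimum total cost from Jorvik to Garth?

Candidate routes:
Jorvik → Neston → Colne → Garth: 2.1+3.9+7.2 = 13.2
Jorvik → Varne → Colne → Garth: 1.9+6.8+7.2 = 15.9
Jorvik → Neston → Tarn → Garth: 2.1+5.6+6.9 = 14.6
Cheapest is Jorvik → Neston → Colne → Garth at $13.2.

$13.2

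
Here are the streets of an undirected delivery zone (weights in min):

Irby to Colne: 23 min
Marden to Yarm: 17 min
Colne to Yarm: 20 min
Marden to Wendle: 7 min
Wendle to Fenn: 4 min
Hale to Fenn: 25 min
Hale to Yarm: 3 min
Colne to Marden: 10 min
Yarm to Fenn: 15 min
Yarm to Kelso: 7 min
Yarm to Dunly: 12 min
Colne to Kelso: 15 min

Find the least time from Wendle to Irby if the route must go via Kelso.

64 min

Shortest Wendle→Kelso: Wendle–Fenn–Yarm–Kelso = 26
Shortest Kelso→Irby: Kelso–Colne–Irby = 38
Total via Kelso: 26 + 38 = 64 min.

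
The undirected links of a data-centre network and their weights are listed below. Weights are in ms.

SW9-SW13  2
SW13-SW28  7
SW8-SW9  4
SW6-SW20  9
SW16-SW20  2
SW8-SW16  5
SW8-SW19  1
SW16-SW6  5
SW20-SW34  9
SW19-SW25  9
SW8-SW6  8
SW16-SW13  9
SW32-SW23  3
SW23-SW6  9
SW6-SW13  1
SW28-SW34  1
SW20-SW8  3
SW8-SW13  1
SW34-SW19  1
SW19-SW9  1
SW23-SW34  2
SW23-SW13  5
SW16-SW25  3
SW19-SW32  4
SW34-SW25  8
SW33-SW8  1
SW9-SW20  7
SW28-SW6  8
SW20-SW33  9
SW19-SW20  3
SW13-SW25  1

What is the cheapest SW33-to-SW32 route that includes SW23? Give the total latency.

Shortest SW33→SW23: SW33–SW8–SW19–SW34–SW23 = 5
Best SW23 to SW32: SW23–SW32 costing 3
Total via SW23: 5 + 3 = 8 ms.

8 ms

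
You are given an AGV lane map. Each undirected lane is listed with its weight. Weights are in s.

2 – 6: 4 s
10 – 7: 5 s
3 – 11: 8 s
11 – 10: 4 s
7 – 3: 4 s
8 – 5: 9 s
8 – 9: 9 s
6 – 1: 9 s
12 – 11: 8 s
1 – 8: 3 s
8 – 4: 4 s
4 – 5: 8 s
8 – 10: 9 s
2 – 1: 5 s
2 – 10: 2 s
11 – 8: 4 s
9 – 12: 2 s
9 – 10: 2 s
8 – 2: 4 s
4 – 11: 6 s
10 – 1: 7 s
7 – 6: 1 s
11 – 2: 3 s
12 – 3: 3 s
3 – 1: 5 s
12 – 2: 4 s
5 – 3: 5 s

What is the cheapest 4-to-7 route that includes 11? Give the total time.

Shortest 4→11: 4–11 = 6
Shortest 11→7: 11–2–6–7 = 8
Total via 11: 6 + 8 = 14 s.

14 s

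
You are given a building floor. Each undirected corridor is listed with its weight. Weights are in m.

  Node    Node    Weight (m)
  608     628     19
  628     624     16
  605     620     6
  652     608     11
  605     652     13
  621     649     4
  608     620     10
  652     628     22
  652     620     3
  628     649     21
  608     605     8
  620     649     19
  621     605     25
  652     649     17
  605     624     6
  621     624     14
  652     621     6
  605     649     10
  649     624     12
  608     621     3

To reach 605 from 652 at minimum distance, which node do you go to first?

620

Compare a few routes:
652 - 605: 13 = 13
652 - 621 - 608 - 605: 6+3+8 = 17
652 - 620 - 605: 3+6 = 9
The minimum is 9 m via 652 - 620 - 605.
So from 652 the first move is to 620.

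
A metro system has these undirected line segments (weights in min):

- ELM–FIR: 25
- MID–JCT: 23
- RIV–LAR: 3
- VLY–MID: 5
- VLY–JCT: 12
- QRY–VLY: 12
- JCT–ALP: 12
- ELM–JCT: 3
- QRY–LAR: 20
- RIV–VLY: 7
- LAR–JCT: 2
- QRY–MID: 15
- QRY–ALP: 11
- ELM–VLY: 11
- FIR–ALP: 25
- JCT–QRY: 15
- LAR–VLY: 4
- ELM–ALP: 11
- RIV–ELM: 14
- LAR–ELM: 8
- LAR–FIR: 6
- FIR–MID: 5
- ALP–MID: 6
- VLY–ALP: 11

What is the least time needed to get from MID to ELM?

14 min

Shortest distances from MID:
MID: 0
VLY: 5  (via MID)
FIR: 5  (via MID)
ALP: 6  (via MID)
LAR: 9  (via VLY)
JCT: 11  (via LAR)
RIV: 12  (via VLY)
ELM: 14  (via JCT)
Shortest route: MID → VLY → LAR → JCT → ELM = 14 min.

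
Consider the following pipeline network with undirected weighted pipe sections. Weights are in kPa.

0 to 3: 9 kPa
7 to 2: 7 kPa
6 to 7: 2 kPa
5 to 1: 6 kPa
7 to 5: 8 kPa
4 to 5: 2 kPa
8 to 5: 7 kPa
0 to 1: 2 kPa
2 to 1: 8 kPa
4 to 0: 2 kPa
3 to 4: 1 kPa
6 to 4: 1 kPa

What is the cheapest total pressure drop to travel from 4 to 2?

Settle nodes by increasing distance from 4:
4: 0
3: 1  (via 4)
6: 1  (via 4)
0: 2  (via 4)
5: 2  (via 4)
7: 3  (via 6)
1: 4  (via 0)
8: 9  (via 5)
2: 10  (via 7)
Shortest route: 4–6–7–2 = 10 kPa.

10 kPa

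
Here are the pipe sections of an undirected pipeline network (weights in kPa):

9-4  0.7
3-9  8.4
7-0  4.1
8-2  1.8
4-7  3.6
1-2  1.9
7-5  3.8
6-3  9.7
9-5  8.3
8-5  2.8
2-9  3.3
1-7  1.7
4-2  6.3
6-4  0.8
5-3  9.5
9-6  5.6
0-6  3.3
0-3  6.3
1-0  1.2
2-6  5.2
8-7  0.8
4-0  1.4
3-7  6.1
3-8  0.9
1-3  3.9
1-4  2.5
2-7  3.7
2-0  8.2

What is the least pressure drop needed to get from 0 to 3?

Candidate routes:
0–1–3: 1.2+3.9 = 5.1
0–1–7–8–3: 1.2+1.7+0.8+0.9 = 4.6
0–7–8–3: 4.1+0.8+0.9 = 5.8
Cheapest is 0–1–7–8–3 at 4.6 kPa.

4.6 kPa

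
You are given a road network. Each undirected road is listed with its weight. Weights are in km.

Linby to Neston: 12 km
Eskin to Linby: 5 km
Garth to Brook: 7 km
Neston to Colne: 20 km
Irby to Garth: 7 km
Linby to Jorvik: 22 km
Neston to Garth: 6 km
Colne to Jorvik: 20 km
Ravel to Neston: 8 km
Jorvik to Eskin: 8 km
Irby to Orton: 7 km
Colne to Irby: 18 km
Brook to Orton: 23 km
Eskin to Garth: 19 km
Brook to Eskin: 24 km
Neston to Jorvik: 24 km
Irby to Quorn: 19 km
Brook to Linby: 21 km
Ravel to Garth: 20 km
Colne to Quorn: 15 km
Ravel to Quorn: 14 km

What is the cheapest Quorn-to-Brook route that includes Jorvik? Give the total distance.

67 km

Shortest Quorn→Jorvik: Quorn → Colne → Jorvik = 35
Shortest Jorvik→Brook: Jorvik → Eskin → Brook = 32
Total via Jorvik: 35 + 32 = 67 km.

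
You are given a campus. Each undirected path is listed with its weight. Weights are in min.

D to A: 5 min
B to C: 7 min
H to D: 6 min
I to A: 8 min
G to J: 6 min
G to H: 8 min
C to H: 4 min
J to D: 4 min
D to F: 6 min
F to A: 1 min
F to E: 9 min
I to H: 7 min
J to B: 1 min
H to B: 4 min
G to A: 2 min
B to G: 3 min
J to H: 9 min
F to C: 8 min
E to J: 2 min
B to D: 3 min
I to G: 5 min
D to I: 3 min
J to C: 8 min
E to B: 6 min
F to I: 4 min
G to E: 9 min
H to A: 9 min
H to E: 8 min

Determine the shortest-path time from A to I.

5 min

Running Dijkstra from A:
A: 0
F: 1  (via A)
G: 2  (via A)
B: 5  (via G)
D: 5  (via A)
I: 5  (via F)
Shortest route: A–F–I = 5 min.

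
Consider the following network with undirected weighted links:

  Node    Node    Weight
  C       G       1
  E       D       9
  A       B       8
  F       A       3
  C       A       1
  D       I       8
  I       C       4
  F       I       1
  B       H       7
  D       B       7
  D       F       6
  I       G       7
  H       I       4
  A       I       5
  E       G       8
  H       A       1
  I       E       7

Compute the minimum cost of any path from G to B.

10

Running Dijkstra from G:
G: 0
C: 1  (via G)
A: 2  (via C)
H: 3  (via A)
F: 5  (via A)
I: 5  (via C)
E: 8  (via G)
B: 10  (via A)
Shortest route: G → C → A → B = 10.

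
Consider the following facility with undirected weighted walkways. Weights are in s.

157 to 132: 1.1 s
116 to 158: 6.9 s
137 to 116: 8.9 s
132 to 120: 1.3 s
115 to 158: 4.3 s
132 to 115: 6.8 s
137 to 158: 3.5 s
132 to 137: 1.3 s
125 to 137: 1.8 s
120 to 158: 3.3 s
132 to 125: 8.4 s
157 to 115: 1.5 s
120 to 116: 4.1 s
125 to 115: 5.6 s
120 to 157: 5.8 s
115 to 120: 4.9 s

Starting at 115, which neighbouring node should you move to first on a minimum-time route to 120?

Enumerating some paths:
115 - 157 - 132 - 120: 1.5+1.1+1.3 = 3.9
115 - 157 - 120: 1.5+5.8 = 7.3
115 - 158 - 120: 4.3+3.3 = 7.6
115 - 120: 4.9 = 4.9
The minimum is 3.9 s via 115 - 157 - 132 - 120.
So from 115 the first move is to 157.

157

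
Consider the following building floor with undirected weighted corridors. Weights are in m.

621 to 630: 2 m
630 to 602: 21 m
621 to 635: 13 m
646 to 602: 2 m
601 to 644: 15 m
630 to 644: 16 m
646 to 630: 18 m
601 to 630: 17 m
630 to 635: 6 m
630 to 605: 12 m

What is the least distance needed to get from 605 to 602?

Compare a few routes:
605 - 630 - 602: 12+21 = 33
605 - 630 - 646 - 602: 12+18+2 = 32
The minimum is 32 m via 605 - 630 - 646 - 602.

32 m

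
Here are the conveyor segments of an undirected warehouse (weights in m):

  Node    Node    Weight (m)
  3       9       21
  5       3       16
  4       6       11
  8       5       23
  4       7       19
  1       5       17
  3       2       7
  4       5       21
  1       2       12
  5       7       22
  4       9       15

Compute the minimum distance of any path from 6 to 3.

Candidate routes:
6 → 4 → 5 → 3: 11+21+16 = 48
6 → 4 → 9 → 3: 11+15+21 = 47
Cheapest is 6 → 4 → 9 → 3 at 47 m.

47 m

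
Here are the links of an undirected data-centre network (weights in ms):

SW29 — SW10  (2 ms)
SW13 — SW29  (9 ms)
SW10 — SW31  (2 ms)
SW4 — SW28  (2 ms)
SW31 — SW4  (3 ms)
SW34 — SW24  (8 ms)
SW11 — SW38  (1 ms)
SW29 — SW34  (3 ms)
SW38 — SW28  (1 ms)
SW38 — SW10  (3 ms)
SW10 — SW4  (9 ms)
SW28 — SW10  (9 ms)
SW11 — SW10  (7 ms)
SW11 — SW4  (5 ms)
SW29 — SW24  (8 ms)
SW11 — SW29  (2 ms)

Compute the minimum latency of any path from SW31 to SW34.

7 ms

Candidate routes:
SW31 - SW4 - SW28 - SW38 - SW11 - SW29 - SW34: 3+2+1+1+2+3 = 12
SW31 - SW10 - SW38 - SW11 - SW29 - SW34: 2+3+1+2+3 = 11
SW31 - SW4 - SW11 - SW29 - SW34: 3+5+2+3 = 13
SW31 - SW10 - SW29 - SW34: 2+2+3 = 7
The minimum is 7 ms via SW31 - SW10 - SW29 - SW34.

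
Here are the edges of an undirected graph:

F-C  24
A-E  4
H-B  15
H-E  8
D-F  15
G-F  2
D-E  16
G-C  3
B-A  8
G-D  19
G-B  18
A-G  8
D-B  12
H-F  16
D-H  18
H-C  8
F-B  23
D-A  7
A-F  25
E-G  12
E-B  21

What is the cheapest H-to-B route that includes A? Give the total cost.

Shortest H→A: H → E → A = 12
Best A to B: A → B costing 8
Total via A: 12 + 8 = 20.

20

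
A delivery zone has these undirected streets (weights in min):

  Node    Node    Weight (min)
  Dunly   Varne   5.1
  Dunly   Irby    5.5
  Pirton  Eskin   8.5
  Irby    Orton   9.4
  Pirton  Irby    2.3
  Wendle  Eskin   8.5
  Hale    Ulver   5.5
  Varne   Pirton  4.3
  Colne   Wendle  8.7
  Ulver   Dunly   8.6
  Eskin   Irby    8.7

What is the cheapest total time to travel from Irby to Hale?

19.6 min

Compare a few routes:
Irby–Pirton–Varne–Dunly–Ulver–Hale: 2.3+4.3+5.1+8.6+5.5 = 25.8
Irby–Dunly–Ulver–Hale: 5.5+8.6+5.5 = 19.6
Irby–Eskin–Pirton–Varne–Dunly–Ulver–Hale: 8.7+8.5+4.3+5.1+8.6+5.5 = 40.7
The minimum is 19.6 min via Irby–Dunly–Ulver–Hale.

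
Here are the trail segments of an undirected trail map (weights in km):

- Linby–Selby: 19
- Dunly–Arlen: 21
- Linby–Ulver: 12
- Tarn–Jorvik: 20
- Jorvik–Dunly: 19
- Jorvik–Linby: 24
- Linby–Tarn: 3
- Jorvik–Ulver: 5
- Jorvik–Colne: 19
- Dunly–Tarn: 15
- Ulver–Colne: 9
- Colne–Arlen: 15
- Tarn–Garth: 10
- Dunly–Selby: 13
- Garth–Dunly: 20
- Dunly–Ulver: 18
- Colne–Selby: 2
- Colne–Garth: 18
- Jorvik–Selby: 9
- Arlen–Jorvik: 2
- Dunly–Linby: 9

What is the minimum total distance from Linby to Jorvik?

17 km

Compare a few routes:
Linby - Tarn - Jorvik: 3+20 = 23
Linby - Ulver - Jorvik: 12+5 = 17
Cheapest is Linby - Ulver - Jorvik at 17 km.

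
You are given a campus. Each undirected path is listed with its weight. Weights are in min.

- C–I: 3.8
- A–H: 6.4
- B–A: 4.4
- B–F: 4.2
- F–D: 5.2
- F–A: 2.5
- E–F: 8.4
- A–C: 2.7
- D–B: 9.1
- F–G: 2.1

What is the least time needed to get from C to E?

Compare a few routes:
C → A → F → E: 2.7+2.5+8.4 = 13.6
C → A → B → D → F → E: 2.7+4.4+9.1+5.2+8.4 = 29.8
C → A → B → F → E: 2.7+4.4+4.2+8.4 = 19.7
Cheapest is C → A → F → E at 13.6 min.

13.6 min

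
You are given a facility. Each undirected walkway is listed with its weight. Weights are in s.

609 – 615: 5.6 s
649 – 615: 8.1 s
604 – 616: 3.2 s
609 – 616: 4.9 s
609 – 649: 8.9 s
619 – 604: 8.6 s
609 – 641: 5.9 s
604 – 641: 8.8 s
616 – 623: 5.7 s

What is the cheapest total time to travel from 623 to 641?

Shortest distances from 623:
623: 0
616: 5.7  (via 623)
604: 8.9  (via 616)
609: 10.6  (via 616)
615: 16.2  (via 609)
641: 16.5  (via 609)
Shortest route: 623–616–609–641 = 16.5 s.

16.5 s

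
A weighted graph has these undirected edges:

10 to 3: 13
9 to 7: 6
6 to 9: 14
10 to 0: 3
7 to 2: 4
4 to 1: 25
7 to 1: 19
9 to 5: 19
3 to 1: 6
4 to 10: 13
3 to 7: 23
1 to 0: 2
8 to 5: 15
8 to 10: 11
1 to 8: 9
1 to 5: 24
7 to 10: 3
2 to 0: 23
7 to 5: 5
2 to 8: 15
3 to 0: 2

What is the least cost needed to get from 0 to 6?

Settle nodes by increasing distance from 0:
0: 0
1: 2  (via 0)
3: 2  (via 0)
10: 3  (via 0)
7: 6  (via 10)
2: 10  (via 7)
5: 11  (via 7)
8: 11  (via 1)
9: 12  (via 7)
4: 16  (via 10)
6: 26  (via 9)
Shortest route: 0–10–7–9–6 = 26.

26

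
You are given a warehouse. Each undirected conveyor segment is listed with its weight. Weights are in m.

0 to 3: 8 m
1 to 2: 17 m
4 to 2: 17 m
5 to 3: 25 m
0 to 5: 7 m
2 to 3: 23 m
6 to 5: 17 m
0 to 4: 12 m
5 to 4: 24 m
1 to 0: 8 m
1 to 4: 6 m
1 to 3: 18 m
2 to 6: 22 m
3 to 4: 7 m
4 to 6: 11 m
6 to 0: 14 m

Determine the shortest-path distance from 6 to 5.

17 m

Settle nodes by increasing distance from 6:
6: 0
4: 11  (via 6)
0: 14  (via 6)
1: 17  (via 4)
5: 17  (via 6)
Shortest route: 6–5 = 17 m.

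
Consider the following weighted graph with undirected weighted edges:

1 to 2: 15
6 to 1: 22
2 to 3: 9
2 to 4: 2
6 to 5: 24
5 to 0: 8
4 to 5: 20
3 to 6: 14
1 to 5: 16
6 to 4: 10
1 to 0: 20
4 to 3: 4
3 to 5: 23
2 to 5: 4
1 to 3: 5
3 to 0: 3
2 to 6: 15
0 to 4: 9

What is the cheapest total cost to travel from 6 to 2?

Enumerating some paths:
6 → 3 → 4 → 2: 14+4+2 = 20
6 → 4 → 2: 10+2 = 12
6 → 2: 15 = 15
The minimum is 12 via 6 → 4 → 2.

12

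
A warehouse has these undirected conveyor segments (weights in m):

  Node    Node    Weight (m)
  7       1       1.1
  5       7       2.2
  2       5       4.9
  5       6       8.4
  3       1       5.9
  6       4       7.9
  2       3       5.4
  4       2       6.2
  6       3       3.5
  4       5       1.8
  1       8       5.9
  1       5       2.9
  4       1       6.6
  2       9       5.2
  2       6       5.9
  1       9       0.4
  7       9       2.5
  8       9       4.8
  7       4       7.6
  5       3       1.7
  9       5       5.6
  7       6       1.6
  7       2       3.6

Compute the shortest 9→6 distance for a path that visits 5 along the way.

7.1 m

Shortest 9→5: 9 → 1 → 5 = 3.3
Shortest 5→6: 5 → 7 → 6 = 3.8
Total via 5: 3.3 + 3.8 = 7.1 m.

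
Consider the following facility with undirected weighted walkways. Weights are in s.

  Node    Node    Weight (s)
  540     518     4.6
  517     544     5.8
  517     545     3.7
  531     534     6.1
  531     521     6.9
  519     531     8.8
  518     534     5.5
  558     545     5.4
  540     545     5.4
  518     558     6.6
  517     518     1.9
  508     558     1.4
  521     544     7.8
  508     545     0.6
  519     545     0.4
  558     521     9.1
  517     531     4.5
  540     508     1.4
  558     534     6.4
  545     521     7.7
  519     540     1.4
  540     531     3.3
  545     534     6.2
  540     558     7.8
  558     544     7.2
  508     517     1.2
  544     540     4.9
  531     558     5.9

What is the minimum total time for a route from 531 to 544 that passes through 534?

19 s

Shortest 531→534: 531 → 534 = 6.1
Shortest 534→544: 534 → 545 → 519 → 540 → 544 = 12.9
Total via 534: 6.1 + 12.9 = 19 s.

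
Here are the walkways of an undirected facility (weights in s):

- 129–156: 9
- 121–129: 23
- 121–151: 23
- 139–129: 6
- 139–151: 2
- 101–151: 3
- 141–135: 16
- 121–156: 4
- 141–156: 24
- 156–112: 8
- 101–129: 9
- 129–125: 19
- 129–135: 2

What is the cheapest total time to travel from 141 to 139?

24 s

Settle nodes by increasing distance from 141:
141: 0
135: 16  (via 141)
129: 18  (via 135)
139: 24  (via 129)
Shortest route: 141 → 135 → 129 → 139 = 24 s.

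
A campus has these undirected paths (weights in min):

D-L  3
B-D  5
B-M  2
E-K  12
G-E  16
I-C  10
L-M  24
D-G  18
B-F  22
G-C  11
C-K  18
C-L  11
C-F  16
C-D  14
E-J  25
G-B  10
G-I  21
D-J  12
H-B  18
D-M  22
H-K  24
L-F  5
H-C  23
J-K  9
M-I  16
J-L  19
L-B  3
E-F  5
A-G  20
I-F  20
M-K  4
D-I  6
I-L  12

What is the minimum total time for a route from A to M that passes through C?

47 min

Best A to C: A–G–C costing 31
Best C to M: C–L–B–M costing 16
Total via C: 31 + 16 = 47 min.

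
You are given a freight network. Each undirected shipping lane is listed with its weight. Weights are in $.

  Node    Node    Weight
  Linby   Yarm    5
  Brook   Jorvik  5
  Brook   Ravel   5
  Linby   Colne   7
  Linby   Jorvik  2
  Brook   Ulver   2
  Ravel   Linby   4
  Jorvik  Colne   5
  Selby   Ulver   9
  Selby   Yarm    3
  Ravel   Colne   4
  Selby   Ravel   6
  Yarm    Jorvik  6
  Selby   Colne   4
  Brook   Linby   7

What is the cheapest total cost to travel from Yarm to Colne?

Settle nodes by increasing distance from Yarm:
Yarm: 0
Selby: 3  (via Yarm)
Linby: 5  (via Yarm)
Jorvik: 6  (via Yarm)
Colne: 7  (via Selby)
Shortest route: Yarm → Selby → Colne = $7.

$7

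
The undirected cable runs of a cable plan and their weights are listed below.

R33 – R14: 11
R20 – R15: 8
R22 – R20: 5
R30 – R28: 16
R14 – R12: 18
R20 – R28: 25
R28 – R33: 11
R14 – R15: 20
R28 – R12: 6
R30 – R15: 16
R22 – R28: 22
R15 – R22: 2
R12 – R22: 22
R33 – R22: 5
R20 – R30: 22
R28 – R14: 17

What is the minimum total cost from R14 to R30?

33

Shortest distances from R14:
R14: 0
R33: 11  (via R14)
R22: 16  (via R33)
R28: 17  (via R14)
R12: 18  (via R14)
R15: 18  (via R22)
R20: 21  (via R22)
R30: 33  (via R28)
Shortest route: R14–R28–R30 = 33.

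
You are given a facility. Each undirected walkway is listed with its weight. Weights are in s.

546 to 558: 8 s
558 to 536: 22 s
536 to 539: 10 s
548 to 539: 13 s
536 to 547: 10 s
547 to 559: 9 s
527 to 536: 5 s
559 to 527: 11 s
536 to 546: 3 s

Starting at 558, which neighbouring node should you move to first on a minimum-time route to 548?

546

Enumerating some paths:
558–536–539–548: 22+10+13 = 45
558–546–536–539–548: 8+3+10+13 = 34
Cheapest is 558–546–536–539–548 at 34 s.
So from 558 the first move is to 546.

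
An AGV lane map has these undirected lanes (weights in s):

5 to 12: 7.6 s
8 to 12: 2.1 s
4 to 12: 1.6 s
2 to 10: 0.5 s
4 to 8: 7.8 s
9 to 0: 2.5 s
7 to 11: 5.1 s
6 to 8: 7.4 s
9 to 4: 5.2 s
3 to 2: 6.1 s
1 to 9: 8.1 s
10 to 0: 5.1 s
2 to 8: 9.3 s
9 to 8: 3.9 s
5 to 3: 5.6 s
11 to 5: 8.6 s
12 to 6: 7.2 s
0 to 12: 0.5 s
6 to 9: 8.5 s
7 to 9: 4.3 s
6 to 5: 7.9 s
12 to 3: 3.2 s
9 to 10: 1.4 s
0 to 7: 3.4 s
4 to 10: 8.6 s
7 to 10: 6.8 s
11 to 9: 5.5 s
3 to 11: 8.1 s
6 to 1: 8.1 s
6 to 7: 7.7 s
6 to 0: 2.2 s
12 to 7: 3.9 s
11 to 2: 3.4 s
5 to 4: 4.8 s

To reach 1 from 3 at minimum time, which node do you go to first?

Compare a few routes:
3 - 12 - 0 - 6 - 1: 3.2+0.5+2.2+8.1 = 14
3 - 12 - 0 - 9 - 1: 3.2+0.5+2.5+8.1 = 14.3
3 - 2 - 10 - 9 - 1: 6.1+0.5+1.4+8.1 = 16.1
The minimum is 14 s via 3 - 12 - 0 - 6 - 1.
So from 3 the first move is to 12.

12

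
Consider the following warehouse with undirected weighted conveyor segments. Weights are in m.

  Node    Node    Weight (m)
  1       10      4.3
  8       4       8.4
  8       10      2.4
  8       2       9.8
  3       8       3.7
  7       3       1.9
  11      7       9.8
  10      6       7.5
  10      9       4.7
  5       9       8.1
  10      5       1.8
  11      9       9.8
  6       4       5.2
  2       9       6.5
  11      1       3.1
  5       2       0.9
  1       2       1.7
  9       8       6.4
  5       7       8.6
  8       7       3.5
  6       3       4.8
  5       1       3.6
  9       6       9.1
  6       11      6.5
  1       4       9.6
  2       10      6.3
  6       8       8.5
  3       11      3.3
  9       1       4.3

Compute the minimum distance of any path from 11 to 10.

Enumerating some paths:
11 → 1 → 10: 3.1+4.3 = 7.4
11 → 1 → 5 → 10: 3.1+3.6+1.8 = 8.5
11 → 1 → 2 → 5 → 10: 3.1+1.7+0.9+1.8 = 7.5
The minimum is 7.4 m via 11 → 1 → 10.

7.4 m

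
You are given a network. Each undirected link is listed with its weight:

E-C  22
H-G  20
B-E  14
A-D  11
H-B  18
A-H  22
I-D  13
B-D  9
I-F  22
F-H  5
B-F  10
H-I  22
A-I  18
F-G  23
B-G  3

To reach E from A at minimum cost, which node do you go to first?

D

Enumerating some paths:
A - H - F - B - E: 22+5+10+14 = 51
A - D - B - E: 11+9+14 = 34
The minimum is 34 via A - D - B - E.
So from A the first move is to D.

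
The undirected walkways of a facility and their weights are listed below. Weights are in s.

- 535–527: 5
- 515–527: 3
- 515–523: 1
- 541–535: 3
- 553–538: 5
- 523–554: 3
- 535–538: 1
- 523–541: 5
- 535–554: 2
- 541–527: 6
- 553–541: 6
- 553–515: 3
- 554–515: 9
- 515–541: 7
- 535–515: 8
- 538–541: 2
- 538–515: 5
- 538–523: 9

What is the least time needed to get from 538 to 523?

6 s

Compare a few routes:
538 - 541 - 523: 2+5 = 7
538 - 535 - 554 - 523: 1+2+3 = 6
Cheapest is 538 - 535 - 554 - 523 at 6 s.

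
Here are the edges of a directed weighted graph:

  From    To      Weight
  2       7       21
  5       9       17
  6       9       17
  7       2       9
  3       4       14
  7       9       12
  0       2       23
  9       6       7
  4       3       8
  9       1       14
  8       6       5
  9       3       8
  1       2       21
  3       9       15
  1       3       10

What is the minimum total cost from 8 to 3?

Compare a few routes:
8–6–9–1–3: 5+17+14+10 = 46
8–6–9–3: 5+17+8 = 30
The minimum is 30 via 8–6–9–3.

30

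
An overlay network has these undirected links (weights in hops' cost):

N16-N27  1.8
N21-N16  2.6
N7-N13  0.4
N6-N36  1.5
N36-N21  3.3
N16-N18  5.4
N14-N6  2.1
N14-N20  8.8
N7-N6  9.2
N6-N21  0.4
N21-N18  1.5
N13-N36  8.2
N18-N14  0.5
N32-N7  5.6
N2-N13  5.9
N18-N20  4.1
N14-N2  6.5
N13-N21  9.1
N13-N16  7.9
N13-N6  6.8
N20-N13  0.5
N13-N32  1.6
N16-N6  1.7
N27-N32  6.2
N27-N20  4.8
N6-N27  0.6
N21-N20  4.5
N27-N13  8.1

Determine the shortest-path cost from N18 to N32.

Enumerating some paths:
N18 - N21 - N20 - N13 - N32: 1.5+4.5+0.5+1.6 = 8.1
N18 - N20 - N13 - N32: 4.1+0.5+1.6 = 6.2
Cheapest is N18 - N20 - N13 - N32 at 6.2 hops' cost.

6.2 hops' cost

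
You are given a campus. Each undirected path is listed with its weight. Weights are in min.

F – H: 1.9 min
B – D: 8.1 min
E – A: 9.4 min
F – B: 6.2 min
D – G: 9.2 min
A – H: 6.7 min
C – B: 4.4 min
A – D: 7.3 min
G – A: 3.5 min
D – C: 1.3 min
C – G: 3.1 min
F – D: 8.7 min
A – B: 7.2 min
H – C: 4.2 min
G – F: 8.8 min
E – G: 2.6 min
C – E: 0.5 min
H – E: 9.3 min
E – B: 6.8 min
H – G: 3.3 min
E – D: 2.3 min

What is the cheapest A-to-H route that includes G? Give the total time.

6.8 min

Shortest A→G: A → G = 3.5
Best G to H: G → H costing 3.3
Total via G: 3.5 + 3.3 = 6.8 min.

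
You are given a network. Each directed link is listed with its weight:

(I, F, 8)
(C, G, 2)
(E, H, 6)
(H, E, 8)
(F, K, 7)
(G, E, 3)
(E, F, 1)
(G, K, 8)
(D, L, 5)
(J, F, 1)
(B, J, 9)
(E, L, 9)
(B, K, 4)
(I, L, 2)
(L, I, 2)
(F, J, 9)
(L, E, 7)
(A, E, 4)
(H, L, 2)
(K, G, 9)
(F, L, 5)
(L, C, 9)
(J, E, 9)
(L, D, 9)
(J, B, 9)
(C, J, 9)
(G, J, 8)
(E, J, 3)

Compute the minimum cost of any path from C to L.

Candidate routes:
C → G → E → J → F → L: 2+3+3+1+5 = 14
C → G → E → H → L: 2+3+6+2 = 13
C → G → E → F → L: 2+3+1+5 = 11
The minimum is 11 via C → G → E → F → L.

11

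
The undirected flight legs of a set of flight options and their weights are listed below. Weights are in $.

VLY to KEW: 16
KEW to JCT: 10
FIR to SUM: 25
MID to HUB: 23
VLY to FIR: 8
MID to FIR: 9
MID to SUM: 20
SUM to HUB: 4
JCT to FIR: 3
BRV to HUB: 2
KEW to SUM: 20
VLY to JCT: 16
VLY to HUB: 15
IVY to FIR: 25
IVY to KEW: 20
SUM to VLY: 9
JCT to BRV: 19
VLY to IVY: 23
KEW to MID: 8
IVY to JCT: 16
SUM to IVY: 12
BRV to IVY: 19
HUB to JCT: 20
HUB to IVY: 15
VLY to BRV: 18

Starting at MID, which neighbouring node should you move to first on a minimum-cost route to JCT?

FIR

Compare a few routes:
MID → FIR → JCT: 9+3 = 12
MID → KEW → JCT: 8+10 = 18
The minimum is $12 via MID → FIR → JCT.
So from MID the first move is to FIR.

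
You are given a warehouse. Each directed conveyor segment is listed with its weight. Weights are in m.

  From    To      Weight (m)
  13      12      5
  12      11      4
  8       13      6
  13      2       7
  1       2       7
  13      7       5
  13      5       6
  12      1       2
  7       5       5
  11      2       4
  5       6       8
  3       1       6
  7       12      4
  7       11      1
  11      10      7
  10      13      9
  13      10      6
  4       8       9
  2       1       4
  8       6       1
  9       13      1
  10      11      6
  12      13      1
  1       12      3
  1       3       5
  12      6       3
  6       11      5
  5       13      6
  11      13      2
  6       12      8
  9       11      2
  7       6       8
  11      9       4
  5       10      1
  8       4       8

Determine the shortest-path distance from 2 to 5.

Running Dijkstra from 2:
2: 0
1: 4  (via 2)
12: 7  (via 1)
13: 8  (via 12)
3: 9  (via 1)
6: 10  (via 12)
11: 11  (via 12)
7: 13  (via 13)
5: 14  (via 13)
Shortest route: 2–1–12–13–5 = 14 m.

14 m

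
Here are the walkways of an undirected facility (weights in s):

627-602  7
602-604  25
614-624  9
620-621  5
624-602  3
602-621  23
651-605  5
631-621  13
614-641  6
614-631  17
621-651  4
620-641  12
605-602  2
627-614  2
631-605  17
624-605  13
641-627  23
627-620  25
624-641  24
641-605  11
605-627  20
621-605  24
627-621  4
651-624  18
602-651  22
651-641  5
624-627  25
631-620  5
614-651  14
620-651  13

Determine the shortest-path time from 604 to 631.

Candidate routes:
604–602–627–621–620–631: 25+7+4+5+5 = 46
604–602–605–651–621–620–631: 25+2+5+4+5+5 = 46
604–602–627–621–631: 25+7+4+13 = 49
604–602–605–631: 25+2+17 = 44
The minimum is 44 s via 604–602–605–631.

44 s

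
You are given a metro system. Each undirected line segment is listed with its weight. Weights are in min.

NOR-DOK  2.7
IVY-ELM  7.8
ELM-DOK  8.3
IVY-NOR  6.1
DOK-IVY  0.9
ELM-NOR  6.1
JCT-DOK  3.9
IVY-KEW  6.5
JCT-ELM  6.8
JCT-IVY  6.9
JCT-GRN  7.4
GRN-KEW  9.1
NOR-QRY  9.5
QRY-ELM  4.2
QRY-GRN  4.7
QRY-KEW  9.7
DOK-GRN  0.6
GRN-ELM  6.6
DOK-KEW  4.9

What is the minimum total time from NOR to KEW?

7.6 min

Settle nodes by increasing distance from NOR:
NOR: 0
DOK: 2.7  (via NOR)
GRN: 3.3  (via DOK)
IVY: 3.6  (via DOK)
ELM: 6.1  (via NOR)
JCT: 6.6  (via DOK)
KEW: 7.6  (via DOK)
Shortest route: NOR–DOK–KEW = 7.6 min.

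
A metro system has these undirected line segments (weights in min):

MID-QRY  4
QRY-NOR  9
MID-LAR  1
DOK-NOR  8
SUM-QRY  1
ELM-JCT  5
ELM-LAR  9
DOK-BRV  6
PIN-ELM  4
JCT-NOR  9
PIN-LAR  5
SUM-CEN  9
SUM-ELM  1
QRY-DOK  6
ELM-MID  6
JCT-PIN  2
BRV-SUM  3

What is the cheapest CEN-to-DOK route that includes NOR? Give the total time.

Shortest CEN→NOR: CEN → SUM → QRY → NOR = 19
Best NOR to DOK: NOR → DOK costing 8
Total via NOR: 19 + 8 = 27 min.

27 min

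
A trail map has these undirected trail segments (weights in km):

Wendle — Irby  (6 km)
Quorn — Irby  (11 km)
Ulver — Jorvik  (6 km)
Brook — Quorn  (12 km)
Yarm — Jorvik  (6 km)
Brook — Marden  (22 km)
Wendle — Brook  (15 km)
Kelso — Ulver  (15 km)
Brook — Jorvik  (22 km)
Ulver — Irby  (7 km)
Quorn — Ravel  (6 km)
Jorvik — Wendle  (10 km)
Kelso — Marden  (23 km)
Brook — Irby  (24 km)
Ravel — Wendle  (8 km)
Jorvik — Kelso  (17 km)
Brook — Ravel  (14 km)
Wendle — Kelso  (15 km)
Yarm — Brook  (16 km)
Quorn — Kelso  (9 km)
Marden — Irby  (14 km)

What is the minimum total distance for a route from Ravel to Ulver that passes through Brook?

Best Ravel to Brook: Ravel–Brook costing 14
Shortest Brook→Ulver: Brook–Wendle–Irby–Ulver = 28
Total via Brook: 14 + 28 = 42 km.

42 km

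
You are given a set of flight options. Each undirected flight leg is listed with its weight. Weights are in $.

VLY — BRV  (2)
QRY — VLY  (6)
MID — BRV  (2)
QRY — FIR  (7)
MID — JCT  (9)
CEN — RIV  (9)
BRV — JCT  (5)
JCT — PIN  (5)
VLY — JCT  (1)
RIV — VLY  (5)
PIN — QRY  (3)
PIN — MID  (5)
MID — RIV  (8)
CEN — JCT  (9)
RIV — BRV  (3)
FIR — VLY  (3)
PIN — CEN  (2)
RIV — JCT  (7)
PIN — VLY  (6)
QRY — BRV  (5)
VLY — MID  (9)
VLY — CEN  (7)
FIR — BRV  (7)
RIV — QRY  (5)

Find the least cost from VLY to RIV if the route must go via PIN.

$14

Best VLY to PIN: VLY → PIN costing 6
Best PIN to RIV: PIN → QRY → RIV costing 8
Total via PIN: 6 + 8 = $14.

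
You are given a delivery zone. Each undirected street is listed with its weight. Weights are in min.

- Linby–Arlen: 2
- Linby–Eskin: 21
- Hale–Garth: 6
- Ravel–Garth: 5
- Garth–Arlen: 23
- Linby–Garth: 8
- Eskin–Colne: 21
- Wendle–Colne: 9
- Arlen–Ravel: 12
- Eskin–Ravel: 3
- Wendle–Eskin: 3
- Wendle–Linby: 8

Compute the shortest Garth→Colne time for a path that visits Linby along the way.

Shortest Garth→Linby: Garth → Linby = 8
Shortest Linby→Colne: Linby → Wendle → Colne = 17
Total via Linby: 8 + 17 = 25 min.

25 min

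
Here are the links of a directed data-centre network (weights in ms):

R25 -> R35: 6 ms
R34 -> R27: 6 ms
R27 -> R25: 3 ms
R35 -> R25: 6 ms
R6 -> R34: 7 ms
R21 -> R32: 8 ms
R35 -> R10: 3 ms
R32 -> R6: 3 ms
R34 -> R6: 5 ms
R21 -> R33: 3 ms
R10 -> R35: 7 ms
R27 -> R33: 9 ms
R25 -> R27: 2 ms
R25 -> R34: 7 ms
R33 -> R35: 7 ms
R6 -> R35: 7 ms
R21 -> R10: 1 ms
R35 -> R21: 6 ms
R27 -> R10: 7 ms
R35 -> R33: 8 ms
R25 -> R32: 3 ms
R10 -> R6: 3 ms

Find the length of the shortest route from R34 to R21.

18 ms

Settle nodes by increasing distance from R34:
R34: 0
R6: 5  (via R34)
R27: 6  (via R34)
R25: 9  (via R27)
R35: 12  (via R6)
R32: 12  (via R25)
R10: 13  (via R27)
R33: 15  (via R27)
R21: 18  (via R35)
Shortest route: R34–R6–R35–R21 = 18 ms.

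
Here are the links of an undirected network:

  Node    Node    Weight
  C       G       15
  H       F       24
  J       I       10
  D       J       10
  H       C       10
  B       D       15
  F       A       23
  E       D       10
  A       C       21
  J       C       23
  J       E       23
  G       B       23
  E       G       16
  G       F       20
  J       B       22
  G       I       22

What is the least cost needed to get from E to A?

Shortest distances from E:
E: 0
D: 10  (via E)
G: 16  (via E)
J: 20  (via D)
B: 25  (via D)
I: 30  (via J)
C: 31  (via G)
F: 36  (via G)
H: 41  (via C)
A: 52  (via C)
Shortest route: E–G–C–A = 52.

52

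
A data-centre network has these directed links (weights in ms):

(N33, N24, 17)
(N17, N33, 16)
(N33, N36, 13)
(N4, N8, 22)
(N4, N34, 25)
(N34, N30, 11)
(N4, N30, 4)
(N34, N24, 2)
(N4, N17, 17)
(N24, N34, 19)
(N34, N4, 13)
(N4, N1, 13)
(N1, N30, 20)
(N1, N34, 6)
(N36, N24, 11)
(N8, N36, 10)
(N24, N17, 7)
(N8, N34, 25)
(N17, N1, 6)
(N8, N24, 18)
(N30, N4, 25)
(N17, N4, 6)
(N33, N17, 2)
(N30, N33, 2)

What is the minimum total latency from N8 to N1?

Compare a few routes:
N8 → N34 → N24 → N17 → N1: 25+2+7+6 = 40
N8 → N24 → N17 → N1: 18+7+6 = 31
N8 → N36 → N24 → N17 → N1: 10+11+7+6 = 34
The minimum is 31 ms via N8 → N24 → N17 → N1.

31 ms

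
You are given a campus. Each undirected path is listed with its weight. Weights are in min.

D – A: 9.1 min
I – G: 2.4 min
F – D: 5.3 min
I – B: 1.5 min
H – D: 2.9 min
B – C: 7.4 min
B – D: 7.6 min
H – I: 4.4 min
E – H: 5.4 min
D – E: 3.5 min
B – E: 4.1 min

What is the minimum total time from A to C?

Enumerating some paths:
A–D–H–I–B–C: 9.1+2.9+4.4+1.5+7.4 = 25.3
A–D–B–C: 9.1+7.6+7.4 = 24.1
Cheapest is A–D–B–C at 24.1 min.

24.1 min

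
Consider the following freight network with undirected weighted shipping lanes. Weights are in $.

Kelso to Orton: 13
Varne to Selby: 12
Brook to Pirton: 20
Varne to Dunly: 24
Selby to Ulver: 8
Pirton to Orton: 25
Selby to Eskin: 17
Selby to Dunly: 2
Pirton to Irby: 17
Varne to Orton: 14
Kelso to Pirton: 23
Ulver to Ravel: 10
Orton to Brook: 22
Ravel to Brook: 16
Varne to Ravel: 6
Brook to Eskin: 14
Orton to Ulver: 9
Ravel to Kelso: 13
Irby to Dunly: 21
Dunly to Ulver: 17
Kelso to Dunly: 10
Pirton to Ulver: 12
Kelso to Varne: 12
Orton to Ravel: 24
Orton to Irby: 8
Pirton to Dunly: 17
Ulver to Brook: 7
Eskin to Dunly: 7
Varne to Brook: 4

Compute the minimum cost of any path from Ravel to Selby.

Shortest distances from Ravel:
Ravel: 0
Varne: 6  (via Ravel)
Ulver: 10  (via Ravel)
Brook: 10  (via Varne)
Kelso: 13  (via Ravel)
Selby: 18  (via Varne)
Shortest route: Ravel–Varne–Selby = $18.

$18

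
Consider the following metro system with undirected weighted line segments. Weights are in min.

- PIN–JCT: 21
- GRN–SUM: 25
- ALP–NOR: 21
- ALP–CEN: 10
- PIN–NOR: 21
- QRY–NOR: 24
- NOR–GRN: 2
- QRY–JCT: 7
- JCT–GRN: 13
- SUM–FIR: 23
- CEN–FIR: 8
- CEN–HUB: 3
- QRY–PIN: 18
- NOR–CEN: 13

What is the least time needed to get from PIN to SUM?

Shortest distances from PIN:
PIN: 0
QRY: 18  (via PIN)
NOR: 21  (via PIN)
JCT: 21  (via PIN)
GRN: 23  (via NOR)
CEN: 34  (via NOR)
HUB: 37  (via CEN)
FIR: 42  (via CEN)
ALP: 42  (via NOR)
SUM: 48  (via GRN)
Shortest route: PIN → NOR → GRN → SUM = 48 min.

48 min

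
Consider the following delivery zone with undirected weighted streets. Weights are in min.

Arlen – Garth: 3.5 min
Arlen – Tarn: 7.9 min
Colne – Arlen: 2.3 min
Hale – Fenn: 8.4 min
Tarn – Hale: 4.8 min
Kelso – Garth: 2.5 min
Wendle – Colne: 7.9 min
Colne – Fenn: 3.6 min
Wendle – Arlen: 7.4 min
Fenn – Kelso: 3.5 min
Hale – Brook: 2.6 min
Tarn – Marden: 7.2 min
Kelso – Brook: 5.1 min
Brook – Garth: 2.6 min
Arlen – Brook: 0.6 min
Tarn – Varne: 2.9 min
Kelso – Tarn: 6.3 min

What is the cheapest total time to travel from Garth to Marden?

Candidate routes:
Garth → Brook → Arlen → Tarn → Marden: 2.6+0.6+7.9+7.2 = 18.3
Garth → Kelso → Tarn → Marden: 2.5+6.3+7.2 = 16
Garth → Brook → Hale → Tarn → Marden: 2.6+2.6+4.8+7.2 = 17.2
The minimum is 16 min via Garth → Kelso → Tarn → Marden.

16 min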